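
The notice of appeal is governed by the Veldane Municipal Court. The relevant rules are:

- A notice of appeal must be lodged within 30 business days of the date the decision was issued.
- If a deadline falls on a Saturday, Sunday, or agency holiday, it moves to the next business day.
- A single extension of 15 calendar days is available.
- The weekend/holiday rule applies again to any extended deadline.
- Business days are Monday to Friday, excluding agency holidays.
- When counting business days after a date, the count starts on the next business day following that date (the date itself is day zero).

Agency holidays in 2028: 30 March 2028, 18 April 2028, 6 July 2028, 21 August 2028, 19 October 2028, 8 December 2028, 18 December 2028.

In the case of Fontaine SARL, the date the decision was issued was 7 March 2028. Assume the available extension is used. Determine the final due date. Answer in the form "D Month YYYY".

Counting 30 business days after 7 March 2028 (skipping weekends and listed holidays) reaches 20 April 2028.
20 April 2028 is a Thursday and not a listed holiday, so it stands.
With the 15-day extension, 20 April 2028 becomes 5 May 2028.
Since 5 May 2028 is a Friday and not a holiday, the date is unchanged.
The final due date is 5 May 2028.

5 May 2028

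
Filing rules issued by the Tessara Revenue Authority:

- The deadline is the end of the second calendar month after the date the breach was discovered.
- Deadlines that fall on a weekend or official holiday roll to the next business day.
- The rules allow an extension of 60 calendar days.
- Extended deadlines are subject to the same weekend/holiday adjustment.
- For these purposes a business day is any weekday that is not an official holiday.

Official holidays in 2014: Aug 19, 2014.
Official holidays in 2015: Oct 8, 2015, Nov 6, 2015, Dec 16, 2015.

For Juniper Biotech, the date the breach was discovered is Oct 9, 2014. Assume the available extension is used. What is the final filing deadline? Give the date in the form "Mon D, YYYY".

Mar 2, 2015

2 months after Oct 9, 2014 is December 2014; that month ends on Dec 31, 2014.
Dec 31, 2014 is a Wednesday and not a listed holiday, so it stands.
Add the 60 calendar-day extension to Dec 31, 2014: Mar 1, 2015.
Mar 1, 2015 falls on a Sunday. Rolling to the next business day gives Mar 2, 2015, a Monday.
Deadline: Mar 2, 2015.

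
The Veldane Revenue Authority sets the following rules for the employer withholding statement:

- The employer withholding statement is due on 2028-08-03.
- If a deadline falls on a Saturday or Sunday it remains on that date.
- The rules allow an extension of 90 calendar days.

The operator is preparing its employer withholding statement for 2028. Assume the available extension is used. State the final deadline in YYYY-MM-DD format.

The stated deadline is 2028-08-03.
2028-08-03 is a Thursday; no weekend or holiday adjustment applies.
Add the 90 calendar-day extension to 2028-08-03: 2028-11-01.
2028-11-01 falls on a Wednesday. The rules make no weekend/holiday allowance, so it remains 2028-11-01.
Final deadline: 2028-11-01.

2028-11-01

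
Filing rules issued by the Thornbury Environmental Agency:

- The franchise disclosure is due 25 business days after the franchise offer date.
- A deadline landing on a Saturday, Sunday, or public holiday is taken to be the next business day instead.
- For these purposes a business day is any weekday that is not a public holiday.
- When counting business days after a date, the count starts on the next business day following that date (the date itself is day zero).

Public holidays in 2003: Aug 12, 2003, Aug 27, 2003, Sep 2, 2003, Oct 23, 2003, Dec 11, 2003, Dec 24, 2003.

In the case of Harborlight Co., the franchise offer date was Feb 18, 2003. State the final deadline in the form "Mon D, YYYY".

25 business days after Feb 18, 2003, excluding weekends and holidays, is Mar 25, 2003.
Since Mar 25, 2003 is a Tuesday and not a holiday, the date is unchanged.
Deadline: Mar 25, 2003.

Mar 25, 2003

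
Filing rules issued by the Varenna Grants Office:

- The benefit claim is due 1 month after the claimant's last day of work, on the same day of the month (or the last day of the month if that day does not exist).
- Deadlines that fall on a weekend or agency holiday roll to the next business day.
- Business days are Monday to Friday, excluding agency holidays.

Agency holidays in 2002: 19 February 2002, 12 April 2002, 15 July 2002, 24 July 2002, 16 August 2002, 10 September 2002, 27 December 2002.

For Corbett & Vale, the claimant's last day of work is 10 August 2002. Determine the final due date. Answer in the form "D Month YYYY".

1 month after 10 August 2002, on the same day of the month, is 10 September 2002.
10 September 2002 is a listed holiday, so it moves to the next business day, 11 September 2002 (Wednesday).
So the filing is due 11 September 2002.

11 September 2002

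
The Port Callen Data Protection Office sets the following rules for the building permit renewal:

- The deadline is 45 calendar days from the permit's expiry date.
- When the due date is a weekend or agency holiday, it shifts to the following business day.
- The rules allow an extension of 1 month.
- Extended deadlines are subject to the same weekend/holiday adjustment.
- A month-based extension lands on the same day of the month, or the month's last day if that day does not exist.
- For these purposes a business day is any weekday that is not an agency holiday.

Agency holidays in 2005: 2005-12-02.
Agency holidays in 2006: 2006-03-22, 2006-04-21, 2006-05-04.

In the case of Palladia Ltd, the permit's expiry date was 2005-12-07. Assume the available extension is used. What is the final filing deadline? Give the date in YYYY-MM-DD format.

From 2005-12-07, 45 calendar days later is 2006-01-21.
2006-01-21 falls on a Saturday. Rolling to the next business day gives 2006-01-23, a Monday.
Add 1 month to 2006-01-23: 2006-02-23.
Since 2006-02-23 is a Thursday and not a holiday, the date is unchanged.
Deadline: 2006-02-23.

2006-02-23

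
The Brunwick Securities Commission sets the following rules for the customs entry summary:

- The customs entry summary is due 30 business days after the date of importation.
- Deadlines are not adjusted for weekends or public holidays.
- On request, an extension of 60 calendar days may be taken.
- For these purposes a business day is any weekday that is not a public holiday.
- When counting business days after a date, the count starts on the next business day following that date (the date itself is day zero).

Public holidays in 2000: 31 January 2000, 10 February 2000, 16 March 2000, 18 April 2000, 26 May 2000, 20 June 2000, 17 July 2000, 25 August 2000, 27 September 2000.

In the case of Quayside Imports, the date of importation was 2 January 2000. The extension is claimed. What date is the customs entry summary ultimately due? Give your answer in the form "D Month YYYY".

15 April 2000

Starting the day after 2 January 2000 and counting 30 business days lands on 15 February 2000.
No adjustment is made for weekends or holidays, so 15 February 2000 stands.
Applying the 60-calendar-day extension: 15 February 2000 + 60 days = 15 April 2000.
15 April 2000 falls on a Saturday. The rules make no weekend/holiday allowance, so it remains 15 April 2000.
So the filing is due 15 April 2000.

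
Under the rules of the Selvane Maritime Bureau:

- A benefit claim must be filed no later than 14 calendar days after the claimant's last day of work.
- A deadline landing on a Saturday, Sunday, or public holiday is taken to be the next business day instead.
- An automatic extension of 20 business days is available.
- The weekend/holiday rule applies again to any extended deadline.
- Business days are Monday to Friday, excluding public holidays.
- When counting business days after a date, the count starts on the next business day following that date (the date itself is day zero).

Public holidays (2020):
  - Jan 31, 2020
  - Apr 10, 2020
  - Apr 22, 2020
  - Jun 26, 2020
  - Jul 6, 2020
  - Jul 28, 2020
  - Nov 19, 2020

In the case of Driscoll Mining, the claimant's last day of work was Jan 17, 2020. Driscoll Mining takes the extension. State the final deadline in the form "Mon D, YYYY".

Mar 2, 2020

Adding 14 calendar days to Jan 17, 2020 gives Jan 31, 2020.
Jan 31, 2020 is a listed holiday, so it moves to the next business day, Feb 3, 2020 (Monday).
Applying the 20-business-day extension: 20 business days after Feb 3, 2020 is Mar 2, 2020.
Mar 2, 2020 (Monday) is already a business day.
The final due date is Mar 2, 2020.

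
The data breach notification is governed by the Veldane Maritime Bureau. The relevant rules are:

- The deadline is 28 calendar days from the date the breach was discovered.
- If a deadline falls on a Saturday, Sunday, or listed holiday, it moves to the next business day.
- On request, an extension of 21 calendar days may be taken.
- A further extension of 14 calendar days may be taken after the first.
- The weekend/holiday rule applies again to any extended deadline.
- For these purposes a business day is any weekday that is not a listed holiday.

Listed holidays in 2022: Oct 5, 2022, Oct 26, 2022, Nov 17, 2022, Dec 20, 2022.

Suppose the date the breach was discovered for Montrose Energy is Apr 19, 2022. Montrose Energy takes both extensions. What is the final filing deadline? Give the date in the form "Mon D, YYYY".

Jun 21, 2022

28 calendar days after Apr 19, 2022 is May 17, 2022.
May 17, 2022 (Tuesday) is already a business day.
Applying the 21-calendar-day extension: May 17, 2022 + 21 days = Jun 7, 2022.
Jun 7, 2022 is a Tuesday and not a listed holiday, so it stands.
With the 14-day extension, Jun 7, 2022 becomes Jun 21, 2022.
Jun 21, 2022 (Tuesday) is already a business day.
The final due date is Jun 21, 2022.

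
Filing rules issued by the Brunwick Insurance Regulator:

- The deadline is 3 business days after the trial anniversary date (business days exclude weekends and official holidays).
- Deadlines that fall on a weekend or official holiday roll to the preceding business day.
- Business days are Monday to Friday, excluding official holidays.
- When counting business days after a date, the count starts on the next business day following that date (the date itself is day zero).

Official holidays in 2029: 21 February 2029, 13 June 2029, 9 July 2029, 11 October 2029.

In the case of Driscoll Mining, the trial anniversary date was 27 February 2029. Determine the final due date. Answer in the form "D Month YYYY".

Counting 3 business days after 27 February 2029 (skipping weekends and listed holidays) reaches 2 March 2029.
Since 2 March 2029 is a Friday and not a holiday, the date is unchanged.
So the filing is due 2 March 2029.

2 March 2029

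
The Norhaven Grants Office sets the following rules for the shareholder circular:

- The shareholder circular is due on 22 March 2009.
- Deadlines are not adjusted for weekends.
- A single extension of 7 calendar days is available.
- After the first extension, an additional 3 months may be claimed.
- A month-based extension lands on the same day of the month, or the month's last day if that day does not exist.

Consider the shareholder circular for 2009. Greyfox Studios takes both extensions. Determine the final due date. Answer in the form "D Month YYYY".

The stated deadline is 22 March 2009.
22 March 2009 falls on a Sunday. The rules make no weekend/holiday allowance, so it remains 22 March 2009.
The 7-calendar-day extension moves the deadline from 22 March 2009 to 29 March 2009.
29 March 2009 is a Sunday; no weekend or holiday adjustment applies.
Add 3 months to 29 March 2009: 29 June 2009.
No adjustment is made for weekends or holidays, so 29 June 2009 stands.
The final due date is 29 June 2009.

29 June 2009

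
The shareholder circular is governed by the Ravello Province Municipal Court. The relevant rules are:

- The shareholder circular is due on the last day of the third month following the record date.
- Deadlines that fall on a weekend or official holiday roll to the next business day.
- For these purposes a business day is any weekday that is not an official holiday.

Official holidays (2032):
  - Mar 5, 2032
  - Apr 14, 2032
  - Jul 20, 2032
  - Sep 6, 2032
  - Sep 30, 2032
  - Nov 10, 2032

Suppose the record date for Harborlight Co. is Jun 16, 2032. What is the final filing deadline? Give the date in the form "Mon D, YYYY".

3 months after Jun 16, 2032 falls in September 2032; the last day of that month is Sep 30, 2032.
Sep 30, 2032 is a listed holiday; the next business day is Oct 1, 2032 (Friday).
Final deadline: Oct 1, 2032.

Oct 1, 2032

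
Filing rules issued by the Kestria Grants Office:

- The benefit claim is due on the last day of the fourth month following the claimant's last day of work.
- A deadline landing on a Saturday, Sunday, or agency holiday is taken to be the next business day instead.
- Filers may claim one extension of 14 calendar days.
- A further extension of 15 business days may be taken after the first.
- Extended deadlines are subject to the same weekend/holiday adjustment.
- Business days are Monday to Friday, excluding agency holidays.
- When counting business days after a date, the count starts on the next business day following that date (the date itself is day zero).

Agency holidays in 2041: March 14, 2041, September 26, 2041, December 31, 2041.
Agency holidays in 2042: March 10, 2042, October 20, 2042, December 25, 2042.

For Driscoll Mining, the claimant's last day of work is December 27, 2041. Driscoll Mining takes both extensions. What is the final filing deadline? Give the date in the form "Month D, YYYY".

4 months after December 27, 2041 falls in April 2042; the last day of that month is April 30, 2042.
April 30, 2042 falls on a Wednesday, which is a business day, so no adjustment is needed.
Add the 14 calendar-day extension to April 30, 2042: May 14, 2042.
May 14, 2042 (Wednesday) is already a business day.
Applying the 15-business-day extension: 15 business days after May 14, 2042 is June 4, 2042.
June 4, 2042 (Wednesday) is already a business day.
Deadline: June 4, 2042.

June 4, 2042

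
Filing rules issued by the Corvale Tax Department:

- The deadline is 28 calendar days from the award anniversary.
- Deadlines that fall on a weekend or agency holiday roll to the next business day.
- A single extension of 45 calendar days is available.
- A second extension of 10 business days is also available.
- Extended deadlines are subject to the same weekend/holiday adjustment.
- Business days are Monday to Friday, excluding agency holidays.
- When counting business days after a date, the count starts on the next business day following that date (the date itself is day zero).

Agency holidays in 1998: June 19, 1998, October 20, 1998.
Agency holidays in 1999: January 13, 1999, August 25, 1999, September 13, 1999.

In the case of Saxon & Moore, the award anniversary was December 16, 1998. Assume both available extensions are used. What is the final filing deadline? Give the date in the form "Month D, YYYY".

From December 16, 1998, 28 calendar days later is January 13, 1999.
January 13, 1999 is a listed holiday, so it moves to the next business day, January 14, 1999 (Thursday).
Applying the 45-calendar-day extension: January 14, 1999 + 45 days = February 28, 1999.
Because February 28, 1999 is a Sunday, the deadline becomes March 1, 1999 (Monday).
Counting 10 further business days from March 1, 1999 reaches March 15, 1999.
March 15, 1999 falls on a Monday, which is a business day, so no adjustment is needed.
Deadline: March 15, 1999.

March 15, 1999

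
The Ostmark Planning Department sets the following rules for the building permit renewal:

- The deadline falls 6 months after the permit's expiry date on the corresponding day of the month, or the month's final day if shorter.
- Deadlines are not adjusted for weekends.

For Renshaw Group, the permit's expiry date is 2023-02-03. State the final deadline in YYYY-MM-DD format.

2023-08-03

Moving 6 months forward from 2023-02-03 on the corresponding day gives 2023-08-03.
No adjustment is made for weekends or holidays, so 2023-08-03 stands.
So the filing is due 2023-08-03.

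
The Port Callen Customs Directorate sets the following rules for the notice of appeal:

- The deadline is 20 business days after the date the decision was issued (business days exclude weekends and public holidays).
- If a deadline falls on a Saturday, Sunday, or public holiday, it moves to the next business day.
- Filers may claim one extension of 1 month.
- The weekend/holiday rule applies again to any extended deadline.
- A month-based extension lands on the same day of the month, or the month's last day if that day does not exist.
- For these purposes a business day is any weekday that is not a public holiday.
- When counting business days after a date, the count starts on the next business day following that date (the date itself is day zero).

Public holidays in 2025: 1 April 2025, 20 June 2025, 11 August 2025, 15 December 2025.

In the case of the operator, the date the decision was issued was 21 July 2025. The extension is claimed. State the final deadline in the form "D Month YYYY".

19 September 2025

Counting 20 business days after 21 July 2025 (skipping weekends and listed holidays) reaches 19 August 2025.
19 August 2025 falls on a Tuesday, which is a business day, so no adjustment is needed.
The 1 month extension carries 19 August 2025 to 19 September 2025.
19 September 2025 is a Friday and not a listed holiday, so it stands.
The final due date is 19 September 2025.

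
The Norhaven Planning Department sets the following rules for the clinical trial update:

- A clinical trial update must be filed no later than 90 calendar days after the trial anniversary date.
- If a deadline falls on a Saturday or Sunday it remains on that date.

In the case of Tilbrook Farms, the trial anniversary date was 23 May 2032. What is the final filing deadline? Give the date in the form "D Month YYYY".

21 August 2032

Trigger date 23 May 2032 + 90 calendar days = 21 August 2032.
21 August 2032 is a Saturday; no weekend or holiday adjustment applies.
Deadline: 21 August 2032.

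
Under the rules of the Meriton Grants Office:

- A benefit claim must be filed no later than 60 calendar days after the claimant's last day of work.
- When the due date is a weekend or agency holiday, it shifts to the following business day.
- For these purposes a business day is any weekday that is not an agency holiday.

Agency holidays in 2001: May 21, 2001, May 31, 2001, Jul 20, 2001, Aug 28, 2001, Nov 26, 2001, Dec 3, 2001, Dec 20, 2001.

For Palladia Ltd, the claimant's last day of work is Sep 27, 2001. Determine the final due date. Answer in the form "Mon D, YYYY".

60 calendar days after Sep 27, 2001 is Nov 26, 2001.
Nov 26, 2001 is a listed holiday; the next business day is Nov 27, 2001 (Tuesday).
So the filing is due Nov 27, 2001.

Nov 27, 2001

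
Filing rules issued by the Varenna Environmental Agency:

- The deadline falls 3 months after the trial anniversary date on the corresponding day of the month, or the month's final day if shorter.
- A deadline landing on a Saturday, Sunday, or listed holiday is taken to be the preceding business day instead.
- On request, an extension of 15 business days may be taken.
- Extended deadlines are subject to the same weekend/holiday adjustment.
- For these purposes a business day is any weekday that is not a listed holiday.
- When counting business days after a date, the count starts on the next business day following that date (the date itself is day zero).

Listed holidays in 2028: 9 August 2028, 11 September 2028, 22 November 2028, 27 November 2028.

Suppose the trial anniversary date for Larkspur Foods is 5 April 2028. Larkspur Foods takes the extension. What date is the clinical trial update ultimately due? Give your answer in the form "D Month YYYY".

26 July 2028

Moving 3 months forward from 5 April 2028 on the corresponding day gives 5 July 2028.
Since 5 July 2028 is a Wednesday and not a holiday, the date is unchanged.
Counting 15 further business days from 5 July 2028 reaches 26 July 2028.
26 July 2028 (Wednesday) is already a business day.
So the filing is due 26 July 2028.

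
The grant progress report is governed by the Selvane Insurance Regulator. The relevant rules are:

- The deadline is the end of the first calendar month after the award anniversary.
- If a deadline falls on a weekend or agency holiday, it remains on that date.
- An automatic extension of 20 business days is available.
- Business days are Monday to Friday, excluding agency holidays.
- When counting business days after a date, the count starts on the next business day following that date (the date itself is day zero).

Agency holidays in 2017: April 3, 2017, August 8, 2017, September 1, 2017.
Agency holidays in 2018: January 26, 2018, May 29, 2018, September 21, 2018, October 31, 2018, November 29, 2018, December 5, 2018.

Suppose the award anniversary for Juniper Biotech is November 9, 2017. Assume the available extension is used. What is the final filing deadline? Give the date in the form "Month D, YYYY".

1 month after November 9, 2017 falls in December 2017; the last day of that month is December 31, 2017.
No adjustment is made for weekends or holidays, so December 31, 2017 stands.
The 20-business-day extension runs from December 31, 2017 to January 29, 2018.
January 29, 2018 is a Monday; no weekend or holiday adjustment applies.
Deadline: January 29, 2018.

January 29, 2018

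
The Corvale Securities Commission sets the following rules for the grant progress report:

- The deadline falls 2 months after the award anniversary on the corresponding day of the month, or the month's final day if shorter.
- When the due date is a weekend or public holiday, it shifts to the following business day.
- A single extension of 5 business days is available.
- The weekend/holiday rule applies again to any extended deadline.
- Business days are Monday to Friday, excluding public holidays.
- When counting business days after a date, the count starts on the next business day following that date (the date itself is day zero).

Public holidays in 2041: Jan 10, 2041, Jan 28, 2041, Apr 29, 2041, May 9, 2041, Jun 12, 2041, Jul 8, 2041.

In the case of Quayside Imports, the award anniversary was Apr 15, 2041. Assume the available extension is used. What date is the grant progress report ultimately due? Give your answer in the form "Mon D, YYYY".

Jun 24, 2041

2 months after Apr 15, 2041, on the same day of the month, is Jun 15, 2041.
Jun 15, 2041 falls on a Saturday. Rolling to the next business day gives Jun 17, 2041, a Monday.
The 5-business-day extension runs from Jun 17, 2041 to Jun 24, 2041.
Since Jun 24, 2041 is a Monday and not a holiday, the date is unchanged.
Deadline: Jun 24, 2041.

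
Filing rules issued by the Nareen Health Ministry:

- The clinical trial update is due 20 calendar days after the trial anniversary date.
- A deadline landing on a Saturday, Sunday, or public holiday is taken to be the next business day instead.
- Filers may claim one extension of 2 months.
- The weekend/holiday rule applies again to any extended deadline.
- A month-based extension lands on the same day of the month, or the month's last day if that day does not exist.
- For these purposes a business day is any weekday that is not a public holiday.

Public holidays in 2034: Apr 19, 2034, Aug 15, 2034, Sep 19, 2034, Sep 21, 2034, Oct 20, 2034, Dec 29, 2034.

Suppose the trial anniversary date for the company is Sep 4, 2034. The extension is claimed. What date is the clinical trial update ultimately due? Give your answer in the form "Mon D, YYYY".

Trigger date Sep 4, 2034 + 20 calendar days = Sep 24, 2034.
Sep 24, 2034 falls on a Sunday. Rolling to the next business day gives Sep 25, 2034, a Monday.
Add 2 months to Sep 25, 2034: Nov 25, 2034.
Nov 25, 2034 is a Saturday, so it moves to the next business day, Nov 27, 2034 (Monday).
Deadline: Nov 27, 2034.

Nov 27, 2034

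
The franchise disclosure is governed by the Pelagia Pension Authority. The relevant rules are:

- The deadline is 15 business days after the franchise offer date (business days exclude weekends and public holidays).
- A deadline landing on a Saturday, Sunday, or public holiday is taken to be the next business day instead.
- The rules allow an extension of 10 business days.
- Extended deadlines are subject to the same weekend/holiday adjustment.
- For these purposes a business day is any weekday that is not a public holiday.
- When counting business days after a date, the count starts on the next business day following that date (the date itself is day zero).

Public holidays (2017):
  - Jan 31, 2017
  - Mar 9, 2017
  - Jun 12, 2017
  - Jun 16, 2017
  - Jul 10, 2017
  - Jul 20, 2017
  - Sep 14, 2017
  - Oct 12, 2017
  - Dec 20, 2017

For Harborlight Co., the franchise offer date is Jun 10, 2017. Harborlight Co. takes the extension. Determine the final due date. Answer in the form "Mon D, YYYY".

Starting the day after Jun 10, 2017 and counting 15 business days lands on Jul 4, 2017.
Jul 4, 2017 falls on a Tuesday, which is a business day, so no adjustment is needed.
Counting 10 further business days from Jul 4, 2017 reaches Jul 19, 2017.
Jul 19, 2017 is a Wednesday and not a listed holiday, so it stands.
The final due date is Jul 19, 2017.

Jul 19, 2017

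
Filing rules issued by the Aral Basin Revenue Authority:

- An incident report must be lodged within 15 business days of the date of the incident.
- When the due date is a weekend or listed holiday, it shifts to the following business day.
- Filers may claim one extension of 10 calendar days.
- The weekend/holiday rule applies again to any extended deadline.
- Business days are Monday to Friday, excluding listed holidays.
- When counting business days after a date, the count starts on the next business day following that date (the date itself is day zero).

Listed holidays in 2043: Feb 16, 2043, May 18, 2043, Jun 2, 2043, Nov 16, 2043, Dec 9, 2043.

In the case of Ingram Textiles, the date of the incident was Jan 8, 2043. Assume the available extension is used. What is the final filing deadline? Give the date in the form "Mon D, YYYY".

15 business days after Jan 8, 2043, excluding weekends and holidays, is Jan 29, 2043.
Jan 29, 2043 (Thursday) is already a business day.
With the 10-day extension, Jan 29, 2043 becomes Feb 8, 2043.
Feb 8, 2043 is a Sunday; the next business day is Feb 9, 2043 (Monday).
Deadline: Feb 9, 2043.

Feb 9, 2043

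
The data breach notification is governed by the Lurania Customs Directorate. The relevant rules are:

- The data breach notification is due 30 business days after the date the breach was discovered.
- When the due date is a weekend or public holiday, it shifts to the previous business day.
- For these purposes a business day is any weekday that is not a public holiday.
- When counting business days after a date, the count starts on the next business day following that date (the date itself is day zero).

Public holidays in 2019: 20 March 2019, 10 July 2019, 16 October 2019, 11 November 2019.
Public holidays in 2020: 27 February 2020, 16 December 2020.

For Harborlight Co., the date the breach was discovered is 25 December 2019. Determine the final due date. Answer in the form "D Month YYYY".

Starting the day after 25 December 2019 and counting 30 business days lands on 5 February 2020.
5 February 2020 (Wednesday) is already a business day.
The final due date is 5 February 2020.

5 February 2020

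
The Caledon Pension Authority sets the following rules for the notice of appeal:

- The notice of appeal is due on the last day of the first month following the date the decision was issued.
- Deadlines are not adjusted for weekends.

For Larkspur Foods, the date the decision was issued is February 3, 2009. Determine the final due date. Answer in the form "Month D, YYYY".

March 31, 2009

The first month after February 3, 2009 is March 2009, whose last day is March 31, 2009.
No adjustment is made for weekends or holidays, so March 31, 2009 stands.
Final deadline: March 31, 2009.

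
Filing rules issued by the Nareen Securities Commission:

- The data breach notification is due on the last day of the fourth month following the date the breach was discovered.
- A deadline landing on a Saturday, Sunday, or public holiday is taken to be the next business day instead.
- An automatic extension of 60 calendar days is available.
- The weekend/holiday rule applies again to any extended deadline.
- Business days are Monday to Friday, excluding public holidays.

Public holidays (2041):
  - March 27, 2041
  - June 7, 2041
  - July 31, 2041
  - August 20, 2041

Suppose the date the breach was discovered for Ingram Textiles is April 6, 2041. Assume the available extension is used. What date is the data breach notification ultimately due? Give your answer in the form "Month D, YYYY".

November 1, 2041

The fourth month after April 6, 2041 is August 2041, whose last day is August 31, 2041.
August 31, 2041 is a Saturday; the next business day is September 2, 2041 (Monday).
Applying the 60-calendar-day extension: September 2, 2041 + 60 days = November 1, 2041.
November 1, 2041 (Friday) is already a business day.
The final due date is November 1, 2041.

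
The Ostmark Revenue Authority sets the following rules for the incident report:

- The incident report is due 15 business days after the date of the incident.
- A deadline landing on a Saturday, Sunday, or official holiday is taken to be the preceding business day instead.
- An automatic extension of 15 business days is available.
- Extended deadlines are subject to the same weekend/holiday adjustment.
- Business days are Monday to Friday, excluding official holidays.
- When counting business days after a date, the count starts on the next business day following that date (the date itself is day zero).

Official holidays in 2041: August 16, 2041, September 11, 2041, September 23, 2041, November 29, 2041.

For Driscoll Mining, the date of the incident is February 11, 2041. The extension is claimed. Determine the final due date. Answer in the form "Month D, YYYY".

March 25, 2041

Counting 15 business days after February 11, 2041 (skipping weekends and listed holidays) reaches March 4, 2041.
March 4, 2041 is a Monday and not a listed holiday, so it stands.
Applying the 15-business-day extension: 15 business days after March 4, 2041 is March 25, 2041.
March 25, 2041 falls on a Monday, which is a business day, so no adjustment is needed.
Final deadline: March 25, 2041.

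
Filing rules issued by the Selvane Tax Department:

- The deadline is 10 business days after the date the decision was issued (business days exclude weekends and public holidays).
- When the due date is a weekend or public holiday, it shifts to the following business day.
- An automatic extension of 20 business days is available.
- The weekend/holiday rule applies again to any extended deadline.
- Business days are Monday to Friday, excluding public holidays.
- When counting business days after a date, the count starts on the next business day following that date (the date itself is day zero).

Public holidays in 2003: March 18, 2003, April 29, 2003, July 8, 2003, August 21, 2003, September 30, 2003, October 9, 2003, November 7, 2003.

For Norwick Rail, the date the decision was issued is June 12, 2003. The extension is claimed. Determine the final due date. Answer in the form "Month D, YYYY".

July 25, 2003

Starting the day after June 12, 2003 and counting 10 business days lands on June 26, 2003.
Since June 26, 2003 is a Thursday and not a holiday, the date is unchanged.
The 20-business-day extension runs from June 26, 2003 to July 25, 2003.
July 25, 2003 (Friday) is already a business day.
Final deadline: July 25, 2003.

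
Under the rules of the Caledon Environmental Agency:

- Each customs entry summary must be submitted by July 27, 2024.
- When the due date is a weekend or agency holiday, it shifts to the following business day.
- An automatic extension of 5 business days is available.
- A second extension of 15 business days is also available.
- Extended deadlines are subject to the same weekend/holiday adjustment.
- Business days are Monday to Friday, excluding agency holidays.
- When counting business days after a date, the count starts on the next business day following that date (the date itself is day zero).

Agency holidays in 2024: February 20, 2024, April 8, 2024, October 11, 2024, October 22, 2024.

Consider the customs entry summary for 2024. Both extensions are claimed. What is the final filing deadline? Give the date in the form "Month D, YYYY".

The stated deadline is July 27, 2024.
July 27, 2024 is a Saturday; the next business day is July 29, 2024 (Monday).
Counting 5 further business days from July 29, 2024 reaches August 5, 2024.
August 5, 2024 is a Monday and not a listed holiday, so it stands.
Counting 15 further business days from August 5, 2024 reaches August 26, 2024.
Since August 26, 2024 is a Monday and not a holiday, the date is unchanged.
Deadline: August 26, 2024.

August 26, 2024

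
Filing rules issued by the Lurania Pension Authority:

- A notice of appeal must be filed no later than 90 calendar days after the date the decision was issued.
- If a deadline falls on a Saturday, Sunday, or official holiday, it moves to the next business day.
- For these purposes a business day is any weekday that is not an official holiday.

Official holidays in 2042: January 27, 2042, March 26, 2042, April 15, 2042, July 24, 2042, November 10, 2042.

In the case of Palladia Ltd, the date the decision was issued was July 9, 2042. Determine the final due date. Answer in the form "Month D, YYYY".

Adding 90 calendar days to July 9, 2042 gives October 7, 2042.
Since October 7, 2042 is a Tuesday and not a holiday, the date is unchanged.
So the filing is due October 7, 2042.

October 7, 2042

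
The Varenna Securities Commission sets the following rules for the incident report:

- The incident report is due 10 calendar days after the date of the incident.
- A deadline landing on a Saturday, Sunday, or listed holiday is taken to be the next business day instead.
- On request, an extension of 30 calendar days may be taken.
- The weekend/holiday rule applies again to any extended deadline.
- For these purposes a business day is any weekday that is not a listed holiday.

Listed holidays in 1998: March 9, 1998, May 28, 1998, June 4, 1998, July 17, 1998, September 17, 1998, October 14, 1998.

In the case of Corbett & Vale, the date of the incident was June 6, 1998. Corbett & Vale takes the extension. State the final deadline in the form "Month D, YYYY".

July 16, 1998

Trigger date June 6, 1998 + 10 calendar days = June 16, 1998.
June 16, 1998 is a Tuesday and not a listed holiday, so it stands.
The 30-calendar-day extension moves the deadline from June 16, 1998 to July 16, 1998.
Since July 16, 1998 is a Thursday and not a holiday, the date is unchanged.
The final due date is July 16, 1998.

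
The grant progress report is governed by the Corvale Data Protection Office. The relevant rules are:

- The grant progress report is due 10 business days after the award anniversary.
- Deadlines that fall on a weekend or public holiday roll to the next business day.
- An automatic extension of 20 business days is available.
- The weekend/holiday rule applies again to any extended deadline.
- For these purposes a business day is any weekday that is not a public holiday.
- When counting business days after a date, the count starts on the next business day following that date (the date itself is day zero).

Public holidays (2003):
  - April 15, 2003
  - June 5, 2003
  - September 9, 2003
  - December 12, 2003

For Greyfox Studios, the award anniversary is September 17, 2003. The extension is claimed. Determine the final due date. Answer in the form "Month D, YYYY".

October 29, 2003

10 business days after September 17, 2003, excluding weekends and holidays, is October 1, 2003.
October 1, 2003 falls on a Wednesday, which is a business day, so no adjustment is needed.
Applying the 20-business-day extension: 20 business days after October 1, 2003 is October 29, 2003.
Since October 29, 2003 is a Wednesday and not a holiday, the date is unchanged.
Final deadline: October 29, 2003.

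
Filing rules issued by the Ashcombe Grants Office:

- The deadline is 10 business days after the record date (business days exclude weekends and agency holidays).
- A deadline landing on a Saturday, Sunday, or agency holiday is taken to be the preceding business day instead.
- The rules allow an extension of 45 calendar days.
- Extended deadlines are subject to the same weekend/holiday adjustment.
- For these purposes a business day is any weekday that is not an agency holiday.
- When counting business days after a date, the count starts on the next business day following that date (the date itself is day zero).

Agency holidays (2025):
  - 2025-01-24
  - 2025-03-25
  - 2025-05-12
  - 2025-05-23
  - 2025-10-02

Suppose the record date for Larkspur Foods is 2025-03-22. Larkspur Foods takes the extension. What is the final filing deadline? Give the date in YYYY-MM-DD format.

10 business days after 2025-03-22, excluding weekends and holidays, is 2025-04-07.
2025-04-07 is a Monday and not a listed holiday, so it stands.
Add the 45 calendar-day extension to 2025-04-07: 2025-05-22.
2025-05-22 (Thursday) is already a business day.
The final due date is 2025-05-22.

2025-05-22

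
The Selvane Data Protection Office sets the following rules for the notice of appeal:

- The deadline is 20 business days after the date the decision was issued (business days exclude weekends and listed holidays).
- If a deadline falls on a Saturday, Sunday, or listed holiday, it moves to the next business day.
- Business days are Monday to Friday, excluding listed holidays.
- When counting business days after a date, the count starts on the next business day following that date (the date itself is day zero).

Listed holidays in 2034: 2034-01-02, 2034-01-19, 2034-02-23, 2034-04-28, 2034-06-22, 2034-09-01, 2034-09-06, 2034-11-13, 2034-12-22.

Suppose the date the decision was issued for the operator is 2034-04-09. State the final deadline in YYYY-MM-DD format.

Starting the day after 2034-04-09 and counting 20 business days lands on 2034-05-08.
2034-05-08 falls on a Monday, which is a business day, so no adjustment is needed.
The final due date is 2034-05-08.

2034-05-08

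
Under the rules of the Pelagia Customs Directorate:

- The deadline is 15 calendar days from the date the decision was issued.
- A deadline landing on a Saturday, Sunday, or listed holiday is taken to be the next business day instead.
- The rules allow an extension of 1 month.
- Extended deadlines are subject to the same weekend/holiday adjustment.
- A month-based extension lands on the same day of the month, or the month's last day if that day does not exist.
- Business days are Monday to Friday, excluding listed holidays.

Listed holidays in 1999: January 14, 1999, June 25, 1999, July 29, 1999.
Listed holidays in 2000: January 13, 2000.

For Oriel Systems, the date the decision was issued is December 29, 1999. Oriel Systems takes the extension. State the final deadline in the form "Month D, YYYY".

February 14, 2000

Adding 15 calendar days to December 29, 1999 gives January 13, 2000.
January 13, 2000 is a listed holiday; the next business day is January 14, 2000 (Friday).
The 1 month extension carries January 14, 2000 to February 14, 2000.
February 14, 2000 (Monday) is already a business day.
So the filing is due February 14, 2000.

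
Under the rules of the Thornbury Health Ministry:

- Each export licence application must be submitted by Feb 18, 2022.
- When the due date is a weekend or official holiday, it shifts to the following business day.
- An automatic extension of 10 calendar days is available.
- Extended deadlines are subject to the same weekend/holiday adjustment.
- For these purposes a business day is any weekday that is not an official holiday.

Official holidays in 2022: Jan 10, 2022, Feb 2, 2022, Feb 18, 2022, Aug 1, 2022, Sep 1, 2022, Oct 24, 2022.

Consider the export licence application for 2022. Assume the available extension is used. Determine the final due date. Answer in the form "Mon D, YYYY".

Mar 3, 2022

Start from the fixed due date, Feb 18, 2022.
Feb 18, 2022 falls on a listed holiday. Rolling to the next business day gives Feb 21, 2022, a Monday.
With the 10-day extension, Feb 21, 2022 becomes Mar 3, 2022.
Mar 3, 2022 is a Thursday and not a listed holiday, so it stands.
The final due date is Mar 3, 2022.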